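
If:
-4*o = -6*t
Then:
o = 3*t/2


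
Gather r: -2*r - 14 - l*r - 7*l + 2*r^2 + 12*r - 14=-7*l + 2*r^2 + r*(10 - l) - 28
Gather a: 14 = 14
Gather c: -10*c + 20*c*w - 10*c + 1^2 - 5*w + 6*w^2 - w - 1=c*(20*w - 20) + 6*w^2 - 6*w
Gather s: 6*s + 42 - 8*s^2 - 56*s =-8*s^2 - 50*s + 42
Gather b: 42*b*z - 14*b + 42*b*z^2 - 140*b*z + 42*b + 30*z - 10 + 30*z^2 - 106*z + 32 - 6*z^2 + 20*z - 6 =b*(42*z^2 - 98*z + 28) + 24*z^2 - 56*z + 16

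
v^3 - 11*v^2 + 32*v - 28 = (v - 7)*(v - 2)^2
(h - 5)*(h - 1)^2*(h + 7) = h^4 - 38*h^2 + 72*h - 35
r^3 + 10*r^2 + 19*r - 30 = (r - 1)*(r + 5)*(r + 6)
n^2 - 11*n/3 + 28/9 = (n - 7/3)*(n - 4/3)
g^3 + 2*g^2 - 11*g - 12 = (g - 3)*(g + 1)*(g + 4)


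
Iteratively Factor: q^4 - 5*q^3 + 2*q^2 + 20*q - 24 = (q - 2)*(q^3 - 3*q^2 - 4*q + 12) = (q - 3)*(q - 2)*(q^2 - 4) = (q - 3)*(q - 2)^2*(q + 2)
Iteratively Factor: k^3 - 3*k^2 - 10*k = (k - 5)*(k^2 + 2*k) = (k - 5)*(k + 2)*(k)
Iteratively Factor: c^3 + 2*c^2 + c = (c)*(c^2 + 2*c + 1) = c*(c + 1)*(c + 1)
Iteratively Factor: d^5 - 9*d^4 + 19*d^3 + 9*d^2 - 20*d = (d)*(d^4 - 9*d^3 + 19*d^2 + 9*d - 20) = d*(d - 5)*(d^3 - 4*d^2 - d + 4) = d*(d - 5)*(d + 1)*(d^2 - 5*d + 4) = d*(d - 5)*(d - 4)*(d + 1)*(d - 1)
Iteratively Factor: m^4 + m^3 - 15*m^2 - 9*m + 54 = (m - 3)*(m^3 + 4*m^2 - 3*m - 18) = (m - 3)*(m - 2)*(m^2 + 6*m + 9) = (m - 3)*(m - 2)*(m + 3)*(m + 3)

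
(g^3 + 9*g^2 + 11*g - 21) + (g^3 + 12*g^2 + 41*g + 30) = 2*g^3 + 21*g^2 + 52*g + 9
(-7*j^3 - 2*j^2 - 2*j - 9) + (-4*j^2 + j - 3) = -7*j^3 - 6*j^2 - j - 12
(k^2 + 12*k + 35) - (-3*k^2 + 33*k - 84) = 4*k^2 - 21*k + 119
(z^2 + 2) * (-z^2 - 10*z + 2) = -z^4 - 10*z^3 - 20*z + 4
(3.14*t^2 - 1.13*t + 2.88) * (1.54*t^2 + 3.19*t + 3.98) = 4.8356*t^4 + 8.2764*t^3 + 13.3277*t^2 + 4.6898*t + 11.4624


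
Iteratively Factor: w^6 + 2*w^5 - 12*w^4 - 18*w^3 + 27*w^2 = (w + 3)*(w^5 - w^4 - 9*w^3 + 9*w^2) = (w + 3)^2*(w^4 - 4*w^3 + 3*w^2) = (w - 3)*(w + 3)^2*(w^3 - w^2) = (w - 3)*(w - 1)*(w + 3)^2*(w^2) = w*(w - 3)*(w - 1)*(w + 3)^2*(w)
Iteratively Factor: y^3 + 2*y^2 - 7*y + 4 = (y - 1)*(y^2 + 3*y - 4) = (y - 1)*(y + 4)*(y - 1)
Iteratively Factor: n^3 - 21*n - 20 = (n - 5)*(n^2 + 5*n + 4) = (n - 5)*(n + 1)*(n + 4)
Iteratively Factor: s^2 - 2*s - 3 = (s - 3)*(s + 1)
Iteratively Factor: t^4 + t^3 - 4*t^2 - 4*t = (t + 1)*(t^3 - 4*t) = t*(t + 1)*(t^2 - 4) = t*(t - 2)*(t + 1)*(t + 2)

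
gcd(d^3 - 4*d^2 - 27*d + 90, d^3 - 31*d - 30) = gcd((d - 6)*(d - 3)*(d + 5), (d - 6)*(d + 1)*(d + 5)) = d^2 - d - 30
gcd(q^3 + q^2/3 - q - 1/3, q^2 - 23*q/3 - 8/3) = q + 1/3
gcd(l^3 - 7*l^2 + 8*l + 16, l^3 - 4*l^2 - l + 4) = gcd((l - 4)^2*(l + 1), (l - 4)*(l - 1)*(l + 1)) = l^2 - 3*l - 4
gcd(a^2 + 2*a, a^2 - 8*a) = a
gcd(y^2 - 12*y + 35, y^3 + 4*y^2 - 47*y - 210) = y - 7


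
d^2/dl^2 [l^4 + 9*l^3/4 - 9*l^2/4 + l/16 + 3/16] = 12*l^2 + 27*l/2 - 9/2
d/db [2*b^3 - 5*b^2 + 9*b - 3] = 6*b^2 - 10*b + 9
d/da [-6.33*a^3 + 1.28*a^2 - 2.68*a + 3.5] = -18.99*a^2 + 2.56*a - 2.68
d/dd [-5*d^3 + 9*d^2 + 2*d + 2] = -15*d^2 + 18*d + 2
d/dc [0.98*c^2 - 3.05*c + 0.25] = 1.96*c - 3.05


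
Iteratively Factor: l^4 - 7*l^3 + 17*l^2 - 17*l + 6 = (l - 3)*(l^3 - 4*l^2 + 5*l - 2) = (l - 3)*(l - 1)*(l^2 - 3*l + 2) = (l - 3)*(l - 2)*(l - 1)*(l - 1)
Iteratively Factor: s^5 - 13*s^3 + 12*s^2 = (s)*(s^4 - 13*s^2 + 12*s) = s*(s - 1)*(s^3 + s^2 - 12*s) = s*(s - 1)*(s + 4)*(s^2 - 3*s) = s*(s - 3)*(s - 1)*(s + 4)*(s)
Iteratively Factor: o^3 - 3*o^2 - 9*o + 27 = (o - 3)*(o^2 - 9) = (o - 3)^2*(o + 3)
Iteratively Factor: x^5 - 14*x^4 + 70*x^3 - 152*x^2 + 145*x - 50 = (x - 1)*(x^4 - 13*x^3 + 57*x^2 - 95*x + 50) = (x - 1)^2*(x^3 - 12*x^2 + 45*x - 50) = (x - 2)*(x - 1)^2*(x^2 - 10*x + 25) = (x - 5)*(x - 2)*(x - 1)^2*(x - 5)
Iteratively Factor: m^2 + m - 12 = (m + 4)*(m - 3)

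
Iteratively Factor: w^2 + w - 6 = (w + 3)*(w - 2)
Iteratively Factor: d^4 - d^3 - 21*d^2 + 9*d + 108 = (d + 3)*(d^3 - 4*d^2 - 9*d + 36) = (d - 3)*(d + 3)*(d^2 - d - 12) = (d - 4)*(d - 3)*(d + 3)*(d + 3)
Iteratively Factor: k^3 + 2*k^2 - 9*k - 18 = (k + 2)*(k^2 - 9) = (k - 3)*(k + 2)*(k + 3)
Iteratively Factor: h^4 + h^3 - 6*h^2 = (h + 3)*(h^3 - 2*h^2) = h*(h + 3)*(h^2 - 2*h) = h^2*(h + 3)*(h - 2)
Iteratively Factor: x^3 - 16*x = (x + 4)*(x^2 - 4*x) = (x - 4)*(x + 4)*(x)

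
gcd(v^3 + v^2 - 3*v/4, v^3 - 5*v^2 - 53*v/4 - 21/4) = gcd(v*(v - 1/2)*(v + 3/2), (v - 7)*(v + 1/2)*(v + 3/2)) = v + 3/2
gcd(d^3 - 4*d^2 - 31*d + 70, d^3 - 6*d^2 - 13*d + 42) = d^2 - 9*d + 14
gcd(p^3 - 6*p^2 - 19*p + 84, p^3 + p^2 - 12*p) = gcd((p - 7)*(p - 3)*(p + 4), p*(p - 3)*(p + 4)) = p^2 + p - 12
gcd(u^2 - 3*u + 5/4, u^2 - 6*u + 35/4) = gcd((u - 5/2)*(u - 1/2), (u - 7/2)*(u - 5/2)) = u - 5/2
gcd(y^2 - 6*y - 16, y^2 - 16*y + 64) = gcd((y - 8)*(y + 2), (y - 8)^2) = y - 8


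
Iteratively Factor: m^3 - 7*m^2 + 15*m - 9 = (m - 3)*(m^2 - 4*m + 3) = (m - 3)^2*(m - 1)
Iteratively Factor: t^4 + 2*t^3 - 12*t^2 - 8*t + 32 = (t + 2)*(t^3 - 12*t + 16) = (t - 2)*(t + 2)*(t^2 + 2*t - 8) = (t - 2)^2*(t + 2)*(t + 4)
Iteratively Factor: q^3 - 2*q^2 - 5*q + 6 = (q - 1)*(q^2 - q - 6) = (q - 1)*(q + 2)*(q - 3)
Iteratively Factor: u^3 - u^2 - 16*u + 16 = (u + 4)*(u^2 - 5*u + 4) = (u - 4)*(u + 4)*(u - 1)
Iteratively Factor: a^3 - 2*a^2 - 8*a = (a + 2)*(a^2 - 4*a) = (a - 4)*(a + 2)*(a)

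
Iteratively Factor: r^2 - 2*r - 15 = (r + 3)*(r - 5)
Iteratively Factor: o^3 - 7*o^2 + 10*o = (o - 5)*(o^2 - 2*o) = (o - 5)*(o - 2)*(o)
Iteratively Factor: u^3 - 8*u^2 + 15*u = (u)*(u^2 - 8*u + 15) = u*(u - 3)*(u - 5)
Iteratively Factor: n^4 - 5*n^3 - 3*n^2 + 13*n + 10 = (n + 1)*(n^3 - 6*n^2 + 3*n + 10) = (n - 2)*(n + 1)*(n^2 - 4*n - 5) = (n - 5)*(n - 2)*(n + 1)*(n + 1)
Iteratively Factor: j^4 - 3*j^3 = (j - 3)*(j^3) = j*(j - 3)*(j^2) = j^2*(j - 3)*(j)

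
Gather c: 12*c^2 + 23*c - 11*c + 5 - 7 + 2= 12*c^2 + 12*c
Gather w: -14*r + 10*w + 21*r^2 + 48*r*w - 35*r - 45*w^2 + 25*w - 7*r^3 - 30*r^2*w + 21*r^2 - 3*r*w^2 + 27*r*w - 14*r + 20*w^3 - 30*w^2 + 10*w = -7*r^3 + 42*r^2 - 63*r + 20*w^3 + w^2*(-3*r - 75) + w*(-30*r^2 + 75*r + 45)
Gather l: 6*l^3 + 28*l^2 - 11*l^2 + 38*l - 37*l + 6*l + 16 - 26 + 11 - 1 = 6*l^3 + 17*l^2 + 7*l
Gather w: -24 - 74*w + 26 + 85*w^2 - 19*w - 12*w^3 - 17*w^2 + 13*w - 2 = -12*w^3 + 68*w^2 - 80*w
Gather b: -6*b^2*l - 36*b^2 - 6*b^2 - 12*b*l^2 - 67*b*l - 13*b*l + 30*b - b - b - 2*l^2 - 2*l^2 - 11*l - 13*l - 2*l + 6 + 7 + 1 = b^2*(-6*l - 42) + b*(-12*l^2 - 80*l + 28) - 4*l^2 - 26*l + 14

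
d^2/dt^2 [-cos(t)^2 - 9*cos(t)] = 9*cos(t) + 2*cos(2*t)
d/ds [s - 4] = 1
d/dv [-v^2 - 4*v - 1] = -2*v - 4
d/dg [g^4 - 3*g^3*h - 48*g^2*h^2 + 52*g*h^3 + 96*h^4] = 4*g^3 - 9*g^2*h - 96*g*h^2 + 52*h^3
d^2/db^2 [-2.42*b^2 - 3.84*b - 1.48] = -4.84000000000000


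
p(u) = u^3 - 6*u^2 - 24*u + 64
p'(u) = 3*u^2 - 12*u - 24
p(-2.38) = 73.65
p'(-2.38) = 21.55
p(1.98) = 0.72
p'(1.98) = -36.00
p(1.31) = 24.51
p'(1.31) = -34.57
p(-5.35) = -132.47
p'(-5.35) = 126.07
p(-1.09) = 81.74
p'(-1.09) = -7.36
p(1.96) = 1.44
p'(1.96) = -36.00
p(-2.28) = 75.68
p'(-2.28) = 18.96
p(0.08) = 62.04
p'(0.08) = -24.94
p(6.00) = -80.00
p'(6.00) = 12.00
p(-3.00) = 55.00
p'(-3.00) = 39.00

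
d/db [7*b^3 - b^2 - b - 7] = 21*b^2 - 2*b - 1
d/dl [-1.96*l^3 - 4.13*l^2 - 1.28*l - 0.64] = -5.88*l^2 - 8.26*l - 1.28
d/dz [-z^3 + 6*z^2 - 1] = 3*z*(4 - z)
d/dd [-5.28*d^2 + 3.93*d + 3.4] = 3.93 - 10.56*d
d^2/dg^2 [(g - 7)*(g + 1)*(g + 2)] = 6*g - 8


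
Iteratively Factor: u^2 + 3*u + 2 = (u + 2)*(u + 1)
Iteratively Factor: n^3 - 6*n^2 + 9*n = (n)*(n^2 - 6*n + 9) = n*(n - 3)*(n - 3)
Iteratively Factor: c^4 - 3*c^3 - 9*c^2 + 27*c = (c)*(c^3 - 3*c^2 - 9*c + 27) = c*(c - 3)*(c^2 - 9) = c*(c - 3)^2*(c + 3)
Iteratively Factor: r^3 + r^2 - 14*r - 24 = (r - 4)*(r^2 + 5*r + 6) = (r - 4)*(r + 2)*(r + 3)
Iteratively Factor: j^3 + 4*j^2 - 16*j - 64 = (j + 4)*(j^2 - 16) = (j - 4)*(j + 4)*(j + 4)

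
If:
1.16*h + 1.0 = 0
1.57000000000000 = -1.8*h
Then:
No Solution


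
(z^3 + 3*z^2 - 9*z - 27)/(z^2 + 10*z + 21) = (z^2 - 9)/(z + 7)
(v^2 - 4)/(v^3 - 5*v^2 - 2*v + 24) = (v - 2)/(v^2 - 7*v + 12)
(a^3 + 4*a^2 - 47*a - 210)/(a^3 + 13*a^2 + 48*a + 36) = (a^2 - 2*a - 35)/(a^2 + 7*a + 6)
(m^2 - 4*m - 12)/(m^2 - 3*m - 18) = (m + 2)/(m + 3)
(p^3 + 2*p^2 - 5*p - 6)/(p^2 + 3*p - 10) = (p^2 + 4*p + 3)/(p + 5)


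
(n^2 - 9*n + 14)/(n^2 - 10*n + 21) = (n - 2)/(n - 3)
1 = 1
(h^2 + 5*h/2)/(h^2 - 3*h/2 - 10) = h/(h - 4)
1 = 1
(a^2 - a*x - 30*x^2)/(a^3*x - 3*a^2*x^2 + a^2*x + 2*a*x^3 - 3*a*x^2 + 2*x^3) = (a^2 - a*x - 30*x^2)/(x*(a^3 - 3*a^2*x + a^2 + 2*a*x^2 - 3*a*x + 2*x^2))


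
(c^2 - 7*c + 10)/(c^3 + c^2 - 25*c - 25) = (c - 2)/(c^2 + 6*c + 5)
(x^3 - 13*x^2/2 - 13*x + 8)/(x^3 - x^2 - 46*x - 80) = (x - 1/2)/(x + 5)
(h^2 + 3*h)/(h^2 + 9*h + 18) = h/(h + 6)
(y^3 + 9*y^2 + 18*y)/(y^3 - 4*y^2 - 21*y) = (y + 6)/(y - 7)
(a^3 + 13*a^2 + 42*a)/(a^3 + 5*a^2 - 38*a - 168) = a*(a + 6)/(a^2 - 2*a - 24)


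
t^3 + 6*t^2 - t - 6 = (t - 1)*(t + 1)*(t + 6)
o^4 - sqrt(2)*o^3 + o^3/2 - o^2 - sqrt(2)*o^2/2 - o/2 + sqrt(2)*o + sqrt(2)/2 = (o - 1)*(o + 1/2)*(o + 1)*(o - sqrt(2))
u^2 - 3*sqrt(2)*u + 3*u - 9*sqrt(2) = (u + 3)*(u - 3*sqrt(2))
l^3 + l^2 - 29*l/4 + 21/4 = (l - 3/2)*(l - 1)*(l + 7/2)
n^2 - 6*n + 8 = (n - 4)*(n - 2)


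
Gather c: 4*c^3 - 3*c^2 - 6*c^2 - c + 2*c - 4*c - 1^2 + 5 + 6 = 4*c^3 - 9*c^2 - 3*c + 10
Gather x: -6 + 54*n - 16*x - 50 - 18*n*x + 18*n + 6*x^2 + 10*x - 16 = 72*n + 6*x^2 + x*(-18*n - 6) - 72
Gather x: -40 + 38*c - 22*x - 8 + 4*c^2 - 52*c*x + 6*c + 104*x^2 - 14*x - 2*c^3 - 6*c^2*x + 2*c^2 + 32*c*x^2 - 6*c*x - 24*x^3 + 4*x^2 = -2*c^3 + 6*c^2 + 44*c - 24*x^3 + x^2*(32*c + 108) + x*(-6*c^2 - 58*c - 36) - 48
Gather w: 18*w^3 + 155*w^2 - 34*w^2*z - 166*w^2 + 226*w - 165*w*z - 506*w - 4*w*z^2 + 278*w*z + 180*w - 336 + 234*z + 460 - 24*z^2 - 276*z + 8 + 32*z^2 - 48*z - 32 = 18*w^3 + w^2*(-34*z - 11) + w*(-4*z^2 + 113*z - 100) + 8*z^2 - 90*z + 100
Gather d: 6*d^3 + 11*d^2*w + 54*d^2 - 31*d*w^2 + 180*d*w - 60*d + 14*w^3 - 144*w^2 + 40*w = 6*d^3 + d^2*(11*w + 54) + d*(-31*w^2 + 180*w - 60) + 14*w^3 - 144*w^2 + 40*w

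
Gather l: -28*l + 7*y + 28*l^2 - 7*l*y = 28*l^2 + l*(-7*y - 28) + 7*y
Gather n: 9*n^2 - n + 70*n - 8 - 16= 9*n^2 + 69*n - 24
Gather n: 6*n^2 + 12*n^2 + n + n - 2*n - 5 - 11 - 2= 18*n^2 - 18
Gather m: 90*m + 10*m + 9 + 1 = 100*m + 10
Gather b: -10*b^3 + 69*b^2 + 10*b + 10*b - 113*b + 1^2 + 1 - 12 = -10*b^3 + 69*b^2 - 93*b - 10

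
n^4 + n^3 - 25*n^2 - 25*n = n*(n - 5)*(n + 1)*(n + 5)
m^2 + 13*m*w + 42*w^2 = (m + 6*w)*(m + 7*w)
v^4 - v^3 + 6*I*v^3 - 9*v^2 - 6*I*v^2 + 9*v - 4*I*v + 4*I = (v - 1)*(v + I)^2*(v + 4*I)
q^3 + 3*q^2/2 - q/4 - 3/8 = (q - 1/2)*(q + 1/2)*(q + 3/2)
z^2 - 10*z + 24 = (z - 6)*(z - 4)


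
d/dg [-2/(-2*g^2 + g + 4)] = 2*(1 - 4*g)/(-2*g^2 + g + 4)^2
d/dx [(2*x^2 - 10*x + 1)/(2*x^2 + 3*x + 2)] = (26*x^2 + 4*x - 23)/(4*x^4 + 12*x^3 + 17*x^2 + 12*x + 4)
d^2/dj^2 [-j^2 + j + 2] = -2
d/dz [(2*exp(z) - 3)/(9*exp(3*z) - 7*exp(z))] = 3*(-12*exp(3*z) + 27*exp(2*z) - 7)*exp(-z)/(81*exp(4*z) - 126*exp(2*z) + 49)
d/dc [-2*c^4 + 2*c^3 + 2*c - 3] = -8*c^3 + 6*c^2 + 2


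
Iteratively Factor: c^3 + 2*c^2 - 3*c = (c)*(c^2 + 2*c - 3) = c*(c + 3)*(c - 1)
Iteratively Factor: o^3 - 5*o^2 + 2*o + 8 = (o - 4)*(o^2 - o - 2) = (o - 4)*(o - 2)*(o + 1)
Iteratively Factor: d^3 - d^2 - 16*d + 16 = (d + 4)*(d^2 - 5*d + 4) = (d - 4)*(d + 4)*(d - 1)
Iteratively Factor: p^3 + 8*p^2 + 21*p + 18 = (p + 3)*(p^2 + 5*p + 6) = (p + 3)^2*(p + 2)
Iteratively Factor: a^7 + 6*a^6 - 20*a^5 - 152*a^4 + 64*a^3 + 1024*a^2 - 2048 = (a - 4)*(a^6 + 10*a^5 + 20*a^4 - 72*a^3 - 224*a^2 + 128*a + 512) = (a - 4)*(a - 2)*(a^5 + 12*a^4 + 44*a^3 + 16*a^2 - 192*a - 256) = (a - 4)*(a - 2)^2*(a^4 + 14*a^3 + 72*a^2 + 160*a + 128) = (a - 4)*(a - 2)^2*(a + 4)*(a^3 + 10*a^2 + 32*a + 32) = (a - 4)*(a - 2)^2*(a + 2)*(a + 4)*(a^2 + 8*a + 16) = (a - 4)*(a - 2)^2*(a + 2)*(a + 4)^2*(a + 4)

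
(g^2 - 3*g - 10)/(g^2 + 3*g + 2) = (g - 5)/(g + 1)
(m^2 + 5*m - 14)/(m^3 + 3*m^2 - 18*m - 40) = (m^2 + 5*m - 14)/(m^3 + 3*m^2 - 18*m - 40)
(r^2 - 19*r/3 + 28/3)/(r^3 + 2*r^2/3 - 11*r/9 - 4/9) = 3*(3*r^2 - 19*r + 28)/(9*r^3 + 6*r^2 - 11*r - 4)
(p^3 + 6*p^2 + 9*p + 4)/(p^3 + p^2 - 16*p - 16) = (p + 1)/(p - 4)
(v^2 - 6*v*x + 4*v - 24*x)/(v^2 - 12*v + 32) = (v^2 - 6*v*x + 4*v - 24*x)/(v^2 - 12*v + 32)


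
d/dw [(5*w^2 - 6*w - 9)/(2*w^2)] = 3*(w + 3)/w^3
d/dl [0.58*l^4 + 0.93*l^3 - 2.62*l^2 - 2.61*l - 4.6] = 2.32*l^3 + 2.79*l^2 - 5.24*l - 2.61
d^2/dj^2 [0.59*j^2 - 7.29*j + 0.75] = 1.18000000000000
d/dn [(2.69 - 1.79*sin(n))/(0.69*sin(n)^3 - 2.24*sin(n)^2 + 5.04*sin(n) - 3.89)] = (2.4702*sin(n)^3 - 9.5779*sin(n)^2 + 12.0512*sin(n) - 6.5945)*cos(n)/(0.4761*sin(n)^6 - 3.0912*sin(n)^5 + 11.9728*sin(n)^4 - 27.9474*sin(n)^3 + 42.8288*sin(n)^2 - 39.2112*sin(n) + 15.1321)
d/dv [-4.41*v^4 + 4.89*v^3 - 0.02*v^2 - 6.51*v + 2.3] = -17.64*v^3 + 14.67*v^2 - 0.04*v - 6.51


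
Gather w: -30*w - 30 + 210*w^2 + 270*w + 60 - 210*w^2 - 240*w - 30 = 0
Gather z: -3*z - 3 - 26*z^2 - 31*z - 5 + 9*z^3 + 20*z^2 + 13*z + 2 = 9*z^3 - 6*z^2 - 21*z - 6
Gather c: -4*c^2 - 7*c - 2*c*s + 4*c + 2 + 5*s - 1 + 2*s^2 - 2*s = -4*c^2 + c*(-2*s - 3) + 2*s^2 + 3*s + 1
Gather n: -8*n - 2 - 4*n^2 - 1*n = -4*n^2 - 9*n - 2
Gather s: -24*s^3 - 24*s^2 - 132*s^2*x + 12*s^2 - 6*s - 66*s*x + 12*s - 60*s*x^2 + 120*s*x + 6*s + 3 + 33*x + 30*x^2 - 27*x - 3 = -24*s^3 + s^2*(-132*x - 12) + s*(-60*x^2 + 54*x + 12) + 30*x^2 + 6*x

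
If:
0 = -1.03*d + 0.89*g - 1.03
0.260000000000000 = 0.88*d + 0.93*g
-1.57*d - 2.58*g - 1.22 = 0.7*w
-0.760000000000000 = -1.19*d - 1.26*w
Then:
No Solution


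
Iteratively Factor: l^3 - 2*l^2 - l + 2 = (l + 1)*(l^2 - 3*l + 2) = (l - 1)*(l + 1)*(l - 2)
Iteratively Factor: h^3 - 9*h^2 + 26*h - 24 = (h - 3)*(h^2 - 6*h + 8) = (h - 3)*(h - 2)*(h - 4)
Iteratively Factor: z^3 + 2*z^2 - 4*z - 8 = (z - 2)*(z^2 + 4*z + 4) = (z - 2)*(z + 2)*(z + 2)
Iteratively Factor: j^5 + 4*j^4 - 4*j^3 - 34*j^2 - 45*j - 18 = (j - 3)*(j^4 + 7*j^3 + 17*j^2 + 17*j + 6) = (j - 3)*(j + 2)*(j^3 + 5*j^2 + 7*j + 3) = (j - 3)*(j + 1)*(j + 2)*(j^2 + 4*j + 3) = (j - 3)*(j + 1)^2*(j + 2)*(j + 3)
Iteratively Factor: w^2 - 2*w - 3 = (w - 3)*(w + 1)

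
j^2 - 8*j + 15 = (j - 5)*(j - 3)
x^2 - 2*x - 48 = (x - 8)*(x + 6)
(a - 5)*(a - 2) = a^2 - 7*a + 10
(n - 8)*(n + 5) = n^2 - 3*n - 40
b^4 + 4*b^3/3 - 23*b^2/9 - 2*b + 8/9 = (b - 4/3)*(b - 1/3)*(b + 1)*(b + 2)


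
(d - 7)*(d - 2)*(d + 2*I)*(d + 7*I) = d^4 - 9*d^3 + 9*I*d^3 - 81*I*d^2 + 126*d + 126*I*d - 196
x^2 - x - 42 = (x - 7)*(x + 6)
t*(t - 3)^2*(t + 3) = t^4 - 3*t^3 - 9*t^2 + 27*t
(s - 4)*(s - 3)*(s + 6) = s^3 - s^2 - 30*s + 72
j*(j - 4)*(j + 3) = j^3 - j^2 - 12*j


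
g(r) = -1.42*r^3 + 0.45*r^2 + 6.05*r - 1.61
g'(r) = -4.26*r^2 + 0.9*r + 6.05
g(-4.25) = 89.81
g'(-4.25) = -74.72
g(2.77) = -11.58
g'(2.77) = -24.14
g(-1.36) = -5.43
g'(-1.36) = -3.05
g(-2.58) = 10.16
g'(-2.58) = -24.63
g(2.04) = 0.55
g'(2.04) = -9.84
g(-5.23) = 182.20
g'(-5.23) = -115.18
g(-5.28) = 188.01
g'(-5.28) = -117.46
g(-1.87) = -2.06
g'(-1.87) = -10.53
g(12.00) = -2317.97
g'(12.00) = -596.59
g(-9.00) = 1015.57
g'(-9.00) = -347.11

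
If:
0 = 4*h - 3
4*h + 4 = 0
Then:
No Solution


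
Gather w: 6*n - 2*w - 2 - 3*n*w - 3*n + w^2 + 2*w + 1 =-3*n*w + 3*n + w^2 - 1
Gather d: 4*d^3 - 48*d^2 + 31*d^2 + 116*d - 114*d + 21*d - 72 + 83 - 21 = 4*d^3 - 17*d^2 + 23*d - 10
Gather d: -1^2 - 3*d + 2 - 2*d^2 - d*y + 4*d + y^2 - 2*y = -2*d^2 + d*(1 - y) + y^2 - 2*y + 1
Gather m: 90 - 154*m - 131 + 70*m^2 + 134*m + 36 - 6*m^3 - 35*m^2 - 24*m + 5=-6*m^3 + 35*m^2 - 44*m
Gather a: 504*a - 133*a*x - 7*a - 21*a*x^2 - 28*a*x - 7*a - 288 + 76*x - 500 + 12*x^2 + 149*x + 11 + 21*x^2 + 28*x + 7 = a*(-21*x^2 - 161*x + 490) + 33*x^2 + 253*x - 770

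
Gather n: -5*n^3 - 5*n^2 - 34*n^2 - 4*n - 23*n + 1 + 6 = -5*n^3 - 39*n^2 - 27*n + 7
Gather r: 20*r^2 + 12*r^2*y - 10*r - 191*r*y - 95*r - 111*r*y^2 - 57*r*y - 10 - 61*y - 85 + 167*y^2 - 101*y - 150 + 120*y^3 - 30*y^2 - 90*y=r^2*(12*y + 20) + r*(-111*y^2 - 248*y - 105) + 120*y^3 + 137*y^2 - 252*y - 245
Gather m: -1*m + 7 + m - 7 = 0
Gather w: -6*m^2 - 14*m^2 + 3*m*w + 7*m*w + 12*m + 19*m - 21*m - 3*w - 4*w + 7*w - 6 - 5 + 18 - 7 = -20*m^2 + 10*m*w + 10*m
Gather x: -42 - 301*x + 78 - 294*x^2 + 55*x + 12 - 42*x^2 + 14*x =-336*x^2 - 232*x + 48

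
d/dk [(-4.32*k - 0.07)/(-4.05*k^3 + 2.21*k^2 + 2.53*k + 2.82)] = (-34.992*k^3 + 8.6967*k^2 + 0.3094*k - 12.0053)/(16.4025*k^6 - 17.901*k^5 - 15.6089*k^4 - 11.6594*k^3 + 18.8653*k^2 + 14.2692*k + 7.9524)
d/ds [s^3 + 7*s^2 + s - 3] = 3*s^2 + 14*s + 1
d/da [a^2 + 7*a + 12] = 2*a + 7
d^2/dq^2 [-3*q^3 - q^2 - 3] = -18*q - 2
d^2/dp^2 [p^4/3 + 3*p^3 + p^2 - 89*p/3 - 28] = 4*p^2 + 18*p + 2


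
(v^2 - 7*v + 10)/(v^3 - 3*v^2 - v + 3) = (v^2 - 7*v + 10)/(v^3 - 3*v^2 - v + 3)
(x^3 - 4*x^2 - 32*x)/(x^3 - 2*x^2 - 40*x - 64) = x/(x + 2)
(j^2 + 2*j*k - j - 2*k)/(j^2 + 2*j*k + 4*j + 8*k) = (j - 1)/(j + 4)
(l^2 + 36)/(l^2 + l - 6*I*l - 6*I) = (l + 6*I)/(l + 1)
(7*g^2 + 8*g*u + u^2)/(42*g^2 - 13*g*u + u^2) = (7*g^2 + 8*g*u + u^2)/(42*g^2 - 13*g*u + u^2)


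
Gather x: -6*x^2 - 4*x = -6*x^2 - 4*x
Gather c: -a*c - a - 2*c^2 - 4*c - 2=-a - 2*c^2 + c*(-a - 4) - 2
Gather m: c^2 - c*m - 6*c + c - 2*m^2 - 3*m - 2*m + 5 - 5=c^2 - 5*c - 2*m^2 + m*(-c - 5)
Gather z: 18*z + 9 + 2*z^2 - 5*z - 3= 2*z^2 + 13*z + 6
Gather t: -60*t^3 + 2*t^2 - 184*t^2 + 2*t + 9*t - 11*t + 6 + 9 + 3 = -60*t^3 - 182*t^2 + 18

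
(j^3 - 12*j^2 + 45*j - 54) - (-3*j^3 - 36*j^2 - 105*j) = 4*j^3 + 24*j^2 + 150*j - 54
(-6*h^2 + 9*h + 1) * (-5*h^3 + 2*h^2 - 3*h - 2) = 30*h^5 - 57*h^4 + 31*h^3 - 13*h^2 - 21*h - 2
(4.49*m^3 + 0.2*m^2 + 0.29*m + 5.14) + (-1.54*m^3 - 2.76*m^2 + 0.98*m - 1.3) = 2.95*m^3 - 2.56*m^2 + 1.27*m + 3.84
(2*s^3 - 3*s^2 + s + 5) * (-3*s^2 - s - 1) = -6*s^5 + 7*s^4 - 2*s^3 - 13*s^2 - 6*s - 5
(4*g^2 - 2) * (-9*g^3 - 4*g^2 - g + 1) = -36*g^5 - 16*g^4 + 14*g^3 + 12*g^2 + 2*g - 2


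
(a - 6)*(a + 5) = a^2 - a - 30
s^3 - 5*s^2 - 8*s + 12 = (s - 6)*(s - 1)*(s + 2)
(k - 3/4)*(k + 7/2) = k^2 + 11*k/4 - 21/8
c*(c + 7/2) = c^2 + 7*c/2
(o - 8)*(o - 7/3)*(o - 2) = o^3 - 37*o^2/3 + 118*o/3 - 112/3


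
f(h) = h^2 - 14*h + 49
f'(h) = 2*h - 14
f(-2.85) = 97.02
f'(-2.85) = -19.70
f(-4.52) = 132.71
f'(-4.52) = -23.04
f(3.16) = 14.75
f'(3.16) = -7.68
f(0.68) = 39.94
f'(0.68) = -12.64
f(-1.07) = 65.12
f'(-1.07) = -16.14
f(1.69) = 28.20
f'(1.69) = -10.62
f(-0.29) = 53.14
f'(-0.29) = -14.58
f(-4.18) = 124.99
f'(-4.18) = -22.36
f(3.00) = 16.00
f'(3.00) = -8.00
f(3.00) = 16.00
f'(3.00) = -8.00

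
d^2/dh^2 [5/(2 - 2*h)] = -5/(h - 1)^3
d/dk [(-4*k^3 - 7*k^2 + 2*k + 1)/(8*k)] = -k - 7/8 - 1/(8*k^2)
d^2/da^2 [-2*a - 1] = 0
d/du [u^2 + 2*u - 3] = 2*u + 2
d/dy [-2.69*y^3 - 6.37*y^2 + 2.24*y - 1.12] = -8.07*y^2 - 12.74*y + 2.24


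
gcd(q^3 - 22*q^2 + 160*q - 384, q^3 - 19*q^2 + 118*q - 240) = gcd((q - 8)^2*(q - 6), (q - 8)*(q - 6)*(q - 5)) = q^2 - 14*q + 48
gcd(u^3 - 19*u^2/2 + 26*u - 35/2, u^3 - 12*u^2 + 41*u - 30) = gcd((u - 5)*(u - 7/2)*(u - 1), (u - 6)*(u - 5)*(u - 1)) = u^2 - 6*u + 5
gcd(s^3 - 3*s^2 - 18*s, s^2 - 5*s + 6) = 1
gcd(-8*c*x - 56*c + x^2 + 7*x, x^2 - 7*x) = 1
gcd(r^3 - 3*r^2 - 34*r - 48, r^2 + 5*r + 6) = r^2 + 5*r + 6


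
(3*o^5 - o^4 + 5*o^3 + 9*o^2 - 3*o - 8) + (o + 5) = 3*o^5 - o^4 + 5*o^3 + 9*o^2 - 2*o - 3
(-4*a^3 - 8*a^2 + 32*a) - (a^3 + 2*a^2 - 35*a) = -5*a^3 - 10*a^2 + 67*a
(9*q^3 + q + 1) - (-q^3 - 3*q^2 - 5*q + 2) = 10*q^3 + 3*q^2 + 6*q - 1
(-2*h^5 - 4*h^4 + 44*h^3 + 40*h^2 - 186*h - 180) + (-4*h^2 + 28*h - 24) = -2*h^5 - 4*h^4 + 44*h^3 + 36*h^2 - 158*h - 204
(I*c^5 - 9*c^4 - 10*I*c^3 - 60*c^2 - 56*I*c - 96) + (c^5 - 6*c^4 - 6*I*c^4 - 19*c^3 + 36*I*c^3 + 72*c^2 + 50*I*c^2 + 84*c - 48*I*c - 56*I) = c^5 + I*c^5 - 15*c^4 - 6*I*c^4 - 19*c^3 + 26*I*c^3 + 12*c^2 + 50*I*c^2 + 84*c - 104*I*c - 96 - 56*I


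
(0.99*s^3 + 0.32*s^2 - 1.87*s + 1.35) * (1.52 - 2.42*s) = -2.3958*s^4 + 0.7304*s^3 + 5.0118*s^2 - 6.1094*s + 2.052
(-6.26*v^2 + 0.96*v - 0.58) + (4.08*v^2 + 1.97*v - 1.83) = -2.18*v^2 + 2.93*v - 2.41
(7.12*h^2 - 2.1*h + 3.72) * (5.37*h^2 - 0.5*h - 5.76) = 38.2344*h^4 - 14.837*h^3 - 19.9848*h^2 + 10.236*h - 21.4272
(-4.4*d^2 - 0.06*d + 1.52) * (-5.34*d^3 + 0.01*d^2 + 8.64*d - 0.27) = 23.496*d^5 + 0.2764*d^4 - 46.1334*d^3 + 0.6848*d^2 + 13.149*d - 0.4104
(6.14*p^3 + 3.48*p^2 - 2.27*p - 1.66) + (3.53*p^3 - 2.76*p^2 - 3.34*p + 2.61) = 9.67*p^3 + 0.72*p^2 - 5.61*p + 0.95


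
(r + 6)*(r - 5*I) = r^2 + 6*r - 5*I*r - 30*I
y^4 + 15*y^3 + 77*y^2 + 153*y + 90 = (y + 1)*(y + 3)*(y + 5)*(y + 6)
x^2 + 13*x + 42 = (x + 6)*(x + 7)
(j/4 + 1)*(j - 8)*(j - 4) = j^3/4 - 2*j^2 - 4*j + 32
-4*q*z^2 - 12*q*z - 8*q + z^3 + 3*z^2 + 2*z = (-4*q + z)*(z + 1)*(z + 2)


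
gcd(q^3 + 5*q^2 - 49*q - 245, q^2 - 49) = q^2 - 49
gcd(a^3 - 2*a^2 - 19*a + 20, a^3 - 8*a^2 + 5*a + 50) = a - 5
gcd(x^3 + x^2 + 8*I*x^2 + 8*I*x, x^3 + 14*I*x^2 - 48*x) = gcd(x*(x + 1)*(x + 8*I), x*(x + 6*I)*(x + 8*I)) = x^2 + 8*I*x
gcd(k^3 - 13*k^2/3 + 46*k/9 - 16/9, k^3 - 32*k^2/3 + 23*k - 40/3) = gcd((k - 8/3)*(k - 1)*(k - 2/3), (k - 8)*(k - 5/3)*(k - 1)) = k - 1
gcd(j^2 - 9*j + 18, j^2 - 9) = j - 3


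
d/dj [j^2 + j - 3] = 2*j + 1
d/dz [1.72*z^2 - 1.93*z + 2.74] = 3.44*z - 1.93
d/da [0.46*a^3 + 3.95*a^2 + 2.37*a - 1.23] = 1.38*a^2 + 7.9*a + 2.37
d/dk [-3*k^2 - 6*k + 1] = -6*k - 6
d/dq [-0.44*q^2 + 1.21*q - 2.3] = 1.21 - 0.88*q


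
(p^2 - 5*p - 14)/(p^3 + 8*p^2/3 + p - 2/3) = 3*(p - 7)/(3*p^2 + 2*p - 1)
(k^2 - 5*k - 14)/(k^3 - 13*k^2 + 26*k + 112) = 1/(k - 8)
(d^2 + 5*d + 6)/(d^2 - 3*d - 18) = (d + 2)/(d - 6)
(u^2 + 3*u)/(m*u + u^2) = (u + 3)/(m + u)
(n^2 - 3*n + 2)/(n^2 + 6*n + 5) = (n^2 - 3*n + 2)/(n^2 + 6*n + 5)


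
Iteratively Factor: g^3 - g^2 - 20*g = (g + 4)*(g^2 - 5*g) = (g - 5)*(g + 4)*(g)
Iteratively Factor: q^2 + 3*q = (q)*(q + 3)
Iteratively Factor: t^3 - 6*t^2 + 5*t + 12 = (t - 4)*(t^2 - 2*t - 3) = (t - 4)*(t + 1)*(t - 3)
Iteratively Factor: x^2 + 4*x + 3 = (x + 3)*(x + 1)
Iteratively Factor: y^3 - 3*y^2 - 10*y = (y)*(y^2 - 3*y - 10) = y*(y - 5)*(y + 2)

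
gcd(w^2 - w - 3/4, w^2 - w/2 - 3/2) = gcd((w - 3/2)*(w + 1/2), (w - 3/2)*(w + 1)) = w - 3/2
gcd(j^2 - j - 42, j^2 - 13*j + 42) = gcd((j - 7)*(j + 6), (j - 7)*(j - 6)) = j - 7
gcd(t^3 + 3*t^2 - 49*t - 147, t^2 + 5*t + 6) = t + 3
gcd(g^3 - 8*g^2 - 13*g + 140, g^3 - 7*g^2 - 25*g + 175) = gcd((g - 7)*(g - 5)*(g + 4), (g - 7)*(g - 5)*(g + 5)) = g^2 - 12*g + 35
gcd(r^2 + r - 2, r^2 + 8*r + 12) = r + 2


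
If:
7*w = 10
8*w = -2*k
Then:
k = -40/7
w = 10/7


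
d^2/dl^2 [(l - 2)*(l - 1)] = 2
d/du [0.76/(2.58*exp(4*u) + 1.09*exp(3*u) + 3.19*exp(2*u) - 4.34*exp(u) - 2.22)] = (-7.8432*exp(3*u) - 2.4852*exp(2*u) - 4.8488*exp(u) + 3.2984)*exp(u)/(2.58*exp(4*u) + 1.09*exp(3*u) + 3.19*exp(2*u) - 4.34*exp(u) - 2.22)^2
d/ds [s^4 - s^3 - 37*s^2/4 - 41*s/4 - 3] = 4*s^3 - 3*s^2 - 37*s/2 - 41/4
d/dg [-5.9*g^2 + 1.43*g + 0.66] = 1.43 - 11.8*g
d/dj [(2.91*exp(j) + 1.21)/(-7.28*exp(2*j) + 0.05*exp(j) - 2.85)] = (21.1848*exp(2*j) + 17.6176*exp(j) - 8.354)*exp(j)/(52.9984*exp(4*j) - 0.728*exp(3*j) + 41.4985*exp(2*j) - 0.285*exp(j) + 8.1225)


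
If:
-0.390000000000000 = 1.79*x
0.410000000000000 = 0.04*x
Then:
No Solution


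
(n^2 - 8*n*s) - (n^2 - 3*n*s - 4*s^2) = -5*n*s + 4*s^2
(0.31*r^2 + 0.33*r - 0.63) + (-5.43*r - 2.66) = 0.31*r^2 - 5.1*r - 3.29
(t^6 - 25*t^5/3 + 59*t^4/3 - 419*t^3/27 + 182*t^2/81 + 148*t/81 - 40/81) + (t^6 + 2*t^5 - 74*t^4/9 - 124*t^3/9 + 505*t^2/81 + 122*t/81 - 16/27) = 2*t^6 - 19*t^5/3 + 103*t^4/9 - 791*t^3/27 + 229*t^2/27 + 10*t/3 - 88/81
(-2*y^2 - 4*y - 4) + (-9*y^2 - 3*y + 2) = -11*y^2 - 7*y - 2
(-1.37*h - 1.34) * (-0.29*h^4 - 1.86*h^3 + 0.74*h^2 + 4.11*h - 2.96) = 0.3973*h^5 + 2.9368*h^4 + 1.4786*h^3 - 6.6223*h^2 - 1.4522*h + 3.9664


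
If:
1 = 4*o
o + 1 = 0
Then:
No Solution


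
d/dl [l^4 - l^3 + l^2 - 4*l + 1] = 4*l^3 - 3*l^2 + 2*l - 4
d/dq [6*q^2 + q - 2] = 12*q + 1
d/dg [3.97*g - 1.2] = 3.97000000000000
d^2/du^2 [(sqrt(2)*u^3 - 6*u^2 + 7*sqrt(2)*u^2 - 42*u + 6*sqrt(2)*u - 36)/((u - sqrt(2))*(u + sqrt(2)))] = 4*(-21*u^3 + 4*sqrt(2)*u^3 - 72*u^2 + 21*sqrt(2)*u^2 - 126*u + 24*sqrt(2)*u - 48 + 14*sqrt(2))/(u^6 - 6*u^4 + 12*u^2 - 8)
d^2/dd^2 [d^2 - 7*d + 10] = 2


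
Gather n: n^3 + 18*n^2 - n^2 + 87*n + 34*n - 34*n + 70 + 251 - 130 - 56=n^3 + 17*n^2 + 87*n + 135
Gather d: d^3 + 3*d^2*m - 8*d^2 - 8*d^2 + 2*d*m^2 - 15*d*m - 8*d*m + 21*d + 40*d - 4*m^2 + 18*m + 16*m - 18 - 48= d^3 + d^2*(3*m - 16) + d*(2*m^2 - 23*m + 61) - 4*m^2 + 34*m - 66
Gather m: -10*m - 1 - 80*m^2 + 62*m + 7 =-80*m^2 + 52*m + 6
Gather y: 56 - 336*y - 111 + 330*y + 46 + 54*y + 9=48*y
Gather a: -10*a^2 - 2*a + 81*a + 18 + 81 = -10*a^2 + 79*a + 99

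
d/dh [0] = 0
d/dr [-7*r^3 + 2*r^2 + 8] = r*(4 - 21*r)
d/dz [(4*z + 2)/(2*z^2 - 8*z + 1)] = 4*(-2*z^2 - 2*z + 5)/(4*z^4 - 32*z^3 + 68*z^2 - 16*z + 1)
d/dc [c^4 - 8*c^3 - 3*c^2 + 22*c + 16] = 4*c^3 - 24*c^2 - 6*c + 22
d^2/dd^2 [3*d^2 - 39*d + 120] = 6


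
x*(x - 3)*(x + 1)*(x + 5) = x^4 + 3*x^3 - 13*x^2 - 15*x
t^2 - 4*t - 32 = (t - 8)*(t + 4)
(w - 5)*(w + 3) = w^2 - 2*w - 15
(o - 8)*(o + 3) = o^2 - 5*o - 24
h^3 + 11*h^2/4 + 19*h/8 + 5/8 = (h + 1/2)*(h + 1)*(h + 5/4)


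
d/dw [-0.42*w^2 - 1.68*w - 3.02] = -0.84*w - 1.68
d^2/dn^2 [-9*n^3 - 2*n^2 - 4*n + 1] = -54*n - 4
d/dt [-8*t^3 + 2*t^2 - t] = -24*t^2 + 4*t - 1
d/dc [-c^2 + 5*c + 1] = 5 - 2*c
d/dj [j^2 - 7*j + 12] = 2*j - 7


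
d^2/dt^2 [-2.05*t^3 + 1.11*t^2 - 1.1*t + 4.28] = 2.22 - 12.3*t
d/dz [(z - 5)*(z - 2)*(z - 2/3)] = 3*z^2 - 46*z/3 + 44/3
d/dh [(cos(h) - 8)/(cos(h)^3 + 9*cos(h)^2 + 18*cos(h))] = (-285*cos(h) - 15*cos(2*h) + cos(3*h) - 303)*sin(h)/(2*(cos(h) + 3)^2*(cos(h) + 6)^2*cos(h)^2)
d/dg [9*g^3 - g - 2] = 27*g^2 - 1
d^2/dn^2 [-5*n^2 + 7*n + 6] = -10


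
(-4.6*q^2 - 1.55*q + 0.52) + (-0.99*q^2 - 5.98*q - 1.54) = -5.59*q^2 - 7.53*q - 1.02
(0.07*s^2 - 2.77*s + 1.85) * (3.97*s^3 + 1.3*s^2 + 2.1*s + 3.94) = 0.2779*s^5 - 10.9059*s^4 + 3.8905*s^3 - 3.1362*s^2 - 7.0288*s + 7.289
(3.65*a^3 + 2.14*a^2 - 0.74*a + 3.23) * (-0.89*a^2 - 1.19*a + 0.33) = -3.2485*a^5 - 6.2481*a^4 - 0.6835*a^3 - 1.2879*a^2 - 4.0879*a + 1.0659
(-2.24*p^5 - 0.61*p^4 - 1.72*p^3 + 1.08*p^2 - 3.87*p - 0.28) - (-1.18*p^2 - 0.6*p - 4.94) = -2.24*p^5 - 0.61*p^4 - 1.72*p^3 + 2.26*p^2 - 3.27*p + 4.66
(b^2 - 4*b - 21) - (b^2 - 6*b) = 2*b - 21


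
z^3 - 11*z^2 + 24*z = z*(z - 8)*(z - 3)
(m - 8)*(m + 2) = m^2 - 6*m - 16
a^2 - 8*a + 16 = (a - 4)^2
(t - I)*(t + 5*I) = t^2 + 4*I*t + 5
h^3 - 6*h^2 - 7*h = h*(h - 7)*(h + 1)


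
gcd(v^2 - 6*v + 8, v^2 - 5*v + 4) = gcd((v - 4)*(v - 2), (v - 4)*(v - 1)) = v - 4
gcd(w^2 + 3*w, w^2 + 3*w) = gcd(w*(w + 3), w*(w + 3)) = w^2 + 3*w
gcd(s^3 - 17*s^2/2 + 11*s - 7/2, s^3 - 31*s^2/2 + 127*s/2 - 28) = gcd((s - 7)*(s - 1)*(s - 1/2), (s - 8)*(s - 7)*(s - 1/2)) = s^2 - 15*s/2 + 7/2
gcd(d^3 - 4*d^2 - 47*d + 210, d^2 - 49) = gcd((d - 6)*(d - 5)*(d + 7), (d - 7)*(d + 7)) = d + 7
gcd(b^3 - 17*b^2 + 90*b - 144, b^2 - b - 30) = b - 6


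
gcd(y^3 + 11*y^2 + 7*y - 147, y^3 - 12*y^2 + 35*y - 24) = y - 3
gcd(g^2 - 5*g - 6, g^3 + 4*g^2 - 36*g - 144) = g - 6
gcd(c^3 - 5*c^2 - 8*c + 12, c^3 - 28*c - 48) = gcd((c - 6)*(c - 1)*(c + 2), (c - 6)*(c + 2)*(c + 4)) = c^2 - 4*c - 12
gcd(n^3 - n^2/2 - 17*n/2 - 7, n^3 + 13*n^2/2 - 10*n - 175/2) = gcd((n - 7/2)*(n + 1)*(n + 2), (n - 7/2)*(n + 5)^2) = n - 7/2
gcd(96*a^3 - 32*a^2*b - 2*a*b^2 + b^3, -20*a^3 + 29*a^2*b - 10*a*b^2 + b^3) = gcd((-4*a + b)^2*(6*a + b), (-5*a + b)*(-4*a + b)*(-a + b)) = 4*a - b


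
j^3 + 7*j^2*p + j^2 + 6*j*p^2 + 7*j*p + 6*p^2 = (j + 1)*(j + p)*(j + 6*p)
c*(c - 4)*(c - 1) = c^3 - 5*c^2 + 4*c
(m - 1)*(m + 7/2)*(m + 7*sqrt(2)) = m^3 + 5*m^2/2 + 7*sqrt(2)*m^2 - 7*m/2 + 35*sqrt(2)*m/2 - 49*sqrt(2)/2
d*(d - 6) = d^2 - 6*d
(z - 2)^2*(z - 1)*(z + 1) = z^4 - 4*z^3 + 3*z^2 + 4*z - 4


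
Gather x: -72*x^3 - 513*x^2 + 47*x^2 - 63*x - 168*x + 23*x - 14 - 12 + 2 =-72*x^3 - 466*x^2 - 208*x - 24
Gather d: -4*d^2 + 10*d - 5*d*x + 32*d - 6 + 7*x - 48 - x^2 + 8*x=-4*d^2 + d*(42 - 5*x) - x^2 + 15*x - 54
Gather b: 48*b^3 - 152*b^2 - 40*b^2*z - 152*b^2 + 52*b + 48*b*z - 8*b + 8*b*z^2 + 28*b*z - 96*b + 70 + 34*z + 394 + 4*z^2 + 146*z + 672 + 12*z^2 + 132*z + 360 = 48*b^3 + b^2*(-40*z - 304) + b*(8*z^2 + 76*z - 52) + 16*z^2 + 312*z + 1496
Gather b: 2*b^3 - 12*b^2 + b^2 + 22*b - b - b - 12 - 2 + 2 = 2*b^3 - 11*b^2 + 20*b - 12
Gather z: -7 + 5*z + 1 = 5*z - 6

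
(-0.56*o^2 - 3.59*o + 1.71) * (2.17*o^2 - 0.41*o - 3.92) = -1.2152*o^4 - 7.5607*o^3 + 7.3778*o^2 + 13.3717*o - 6.7032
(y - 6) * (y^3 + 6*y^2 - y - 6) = y^4 - 37*y^2 + 36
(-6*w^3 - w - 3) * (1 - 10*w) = 60*w^4 - 6*w^3 + 10*w^2 + 29*w - 3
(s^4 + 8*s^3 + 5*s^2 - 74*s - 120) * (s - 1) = s^5 + 7*s^4 - 3*s^3 - 79*s^2 - 46*s + 120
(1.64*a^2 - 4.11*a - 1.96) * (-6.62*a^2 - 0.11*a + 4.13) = -10.8568*a^4 + 27.0278*a^3 + 20.2005*a^2 - 16.7587*a - 8.0948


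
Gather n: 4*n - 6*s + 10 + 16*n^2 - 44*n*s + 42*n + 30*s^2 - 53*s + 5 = 16*n^2 + n*(46 - 44*s) + 30*s^2 - 59*s + 15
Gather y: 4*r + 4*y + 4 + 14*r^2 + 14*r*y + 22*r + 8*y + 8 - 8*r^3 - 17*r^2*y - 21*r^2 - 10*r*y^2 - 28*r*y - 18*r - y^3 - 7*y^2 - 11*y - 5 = -8*r^3 - 7*r^2 + 8*r - y^3 + y^2*(-10*r - 7) + y*(-17*r^2 - 14*r + 1) + 7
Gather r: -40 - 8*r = -8*r - 40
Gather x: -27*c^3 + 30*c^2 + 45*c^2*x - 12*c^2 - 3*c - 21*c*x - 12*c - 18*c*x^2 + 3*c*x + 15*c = -27*c^3 + 18*c^2 - 18*c*x^2 + x*(45*c^2 - 18*c)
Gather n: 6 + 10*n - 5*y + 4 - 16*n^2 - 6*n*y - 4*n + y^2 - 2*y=-16*n^2 + n*(6 - 6*y) + y^2 - 7*y + 10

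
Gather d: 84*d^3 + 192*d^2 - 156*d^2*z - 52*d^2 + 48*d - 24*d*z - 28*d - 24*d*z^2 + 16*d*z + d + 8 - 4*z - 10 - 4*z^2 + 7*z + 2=84*d^3 + d^2*(140 - 156*z) + d*(-24*z^2 - 8*z + 21) - 4*z^2 + 3*z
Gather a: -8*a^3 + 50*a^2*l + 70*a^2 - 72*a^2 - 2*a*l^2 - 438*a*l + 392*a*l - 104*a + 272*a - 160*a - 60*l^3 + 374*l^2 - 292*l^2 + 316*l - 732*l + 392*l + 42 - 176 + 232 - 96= -8*a^3 + a^2*(50*l - 2) + a*(-2*l^2 - 46*l + 8) - 60*l^3 + 82*l^2 - 24*l + 2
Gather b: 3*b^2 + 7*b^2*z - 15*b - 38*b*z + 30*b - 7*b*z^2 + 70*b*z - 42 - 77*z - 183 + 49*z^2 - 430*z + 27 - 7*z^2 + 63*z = b^2*(7*z + 3) + b*(-7*z^2 + 32*z + 15) + 42*z^2 - 444*z - 198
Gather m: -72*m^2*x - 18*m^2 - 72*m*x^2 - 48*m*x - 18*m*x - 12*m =m^2*(-72*x - 18) + m*(-72*x^2 - 66*x - 12)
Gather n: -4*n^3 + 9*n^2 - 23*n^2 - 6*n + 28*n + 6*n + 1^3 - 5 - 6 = -4*n^3 - 14*n^2 + 28*n - 10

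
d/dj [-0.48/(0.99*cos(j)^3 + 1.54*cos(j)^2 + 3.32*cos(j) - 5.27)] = (1.4256*sin(j)^2 - 1.4784*cos(j) - 3.0192)*sin(j)/(0.99*cos(j)^3 + 1.54*cos(j)^2 + 3.32*cos(j) - 5.27)^2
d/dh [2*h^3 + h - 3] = 6*h^2 + 1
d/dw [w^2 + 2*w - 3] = 2*w + 2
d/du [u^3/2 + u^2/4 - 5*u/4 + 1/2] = 3*u^2/2 + u/2 - 5/4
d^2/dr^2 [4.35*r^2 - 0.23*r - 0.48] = 8.70000000000000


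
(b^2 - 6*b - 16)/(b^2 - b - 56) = (b + 2)/(b + 7)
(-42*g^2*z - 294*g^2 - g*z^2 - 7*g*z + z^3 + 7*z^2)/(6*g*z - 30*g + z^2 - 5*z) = (-7*g*z - 49*g + z^2 + 7*z)/(z - 5)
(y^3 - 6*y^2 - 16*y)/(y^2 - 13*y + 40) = y*(y + 2)/(y - 5)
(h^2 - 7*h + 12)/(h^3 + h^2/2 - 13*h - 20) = 2*(h - 3)/(2*h^2 + 9*h + 10)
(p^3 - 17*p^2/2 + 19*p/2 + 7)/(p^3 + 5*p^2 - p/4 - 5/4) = 2*(p^2 - 9*p + 14)/(2*p^2 + 9*p - 5)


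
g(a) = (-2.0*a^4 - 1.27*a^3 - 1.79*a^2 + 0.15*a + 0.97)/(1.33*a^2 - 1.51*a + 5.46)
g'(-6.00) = 15.15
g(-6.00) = -38.17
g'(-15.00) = 42.40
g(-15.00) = -297.43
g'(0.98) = -2.62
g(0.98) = -0.69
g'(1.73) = -6.72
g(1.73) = -4.19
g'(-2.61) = 4.78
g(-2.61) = -4.43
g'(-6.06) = 15.34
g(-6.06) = -39.09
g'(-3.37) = 7.08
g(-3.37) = -8.94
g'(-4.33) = 10.03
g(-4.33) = -17.14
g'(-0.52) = 0.35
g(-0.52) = 0.07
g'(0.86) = -2.04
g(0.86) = -0.41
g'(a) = (1.51 - 2.66*a)*(-2.0*a^4 - 1.27*a^3 - 1.79*a^2 + 0.15*a + 0.97)/(1.33*a^2 - 1.51*a + 5.46)^2 + (-8.0*a^3 - 3.81*a^2 - 3.58*a + 0.15)/(1.33*a^2 - 1.51*a + 5.46) = (-5.32*a^5 + 7.3709*a^4 - 39.8446*a^3 - 18.2992*a^2 - 22.127*a + 2.2837)/(1.7689*a^4 - 4.0166*a^3 + 16.8037*a^2 - 16.4892*a + 29.8116)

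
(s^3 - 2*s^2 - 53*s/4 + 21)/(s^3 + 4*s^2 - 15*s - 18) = (s^3 - 2*s^2 - 53*s/4 + 21)/(s^3 + 4*s^2 - 15*s - 18)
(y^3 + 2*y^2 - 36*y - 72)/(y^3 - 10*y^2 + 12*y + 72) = (y + 6)/(y - 6)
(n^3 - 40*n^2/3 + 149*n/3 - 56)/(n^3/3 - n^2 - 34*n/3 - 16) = (3*n^2 - 16*n + 21)/(n^2 + 5*n + 6)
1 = 1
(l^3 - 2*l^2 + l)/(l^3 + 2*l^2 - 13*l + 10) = l*(l - 1)/(l^2 + 3*l - 10)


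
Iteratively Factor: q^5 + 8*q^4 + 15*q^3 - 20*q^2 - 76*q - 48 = (q - 2)*(q^4 + 10*q^3 + 35*q^2 + 50*q + 24) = (q - 2)*(q + 1)*(q^3 + 9*q^2 + 26*q + 24) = (q - 2)*(q + 1)*(q + 3)*(q^2 + 6*q + 8) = (q - 2)*(q + 1)*(q + 2)*(q + 3)*(q + 4)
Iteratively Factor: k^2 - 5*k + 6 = (k - 2)*(k - 3)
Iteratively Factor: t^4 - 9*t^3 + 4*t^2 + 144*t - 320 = (t + 4)*(t^3 - 13*t^2 + 56*t - 80) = (t - 5)*(t + 4)*(t^2 - 8*t + 16) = (t - 5)*(t - 4)*(t + 4)*(t - 4)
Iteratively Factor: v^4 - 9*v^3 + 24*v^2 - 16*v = (v - 1)*(v^3 - 8*v^2 + 16*v) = (v - 4)*(v - 1)*(v^2 - 4*v) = v*(v - 4)*(v - 1)*(v - 4)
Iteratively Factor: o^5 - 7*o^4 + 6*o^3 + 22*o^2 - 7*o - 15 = (o - 5)*(o^4 - 2*o^3 - 4*o^2 + 2*o + 3) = (o - 5)*(o + 1)*(o^3 - 3*o^2 - o + 3) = (o - 5)*(o + 1)^2*(o^2 - 4*o + 3) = (o - 5)*(o - 1)*(o + 1)^2*(o - 3)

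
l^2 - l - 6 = (l - 3)*(l + 2)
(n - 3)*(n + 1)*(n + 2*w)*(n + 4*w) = n^4 + 6*n^3*w - 2*n^3 + 8*n^2*w^2 - 12*n^2*w - 3*n^2 - 16*n*w^2 - 18*n*w - 24*w^2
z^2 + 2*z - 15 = (z - 3)*(z + 5)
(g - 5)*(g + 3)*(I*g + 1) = I*g^3 + g^2 - 2*I*g^2 - 2*g - 15*I*g - 15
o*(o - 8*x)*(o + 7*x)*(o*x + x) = o^4*x - o^3*x^2 + o^3*x - 56*o^2*x^3 - o^2*x^2 - 56*o*x^3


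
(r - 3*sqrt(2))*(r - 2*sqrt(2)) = r^2 - 5*sqrt(2)*r + 12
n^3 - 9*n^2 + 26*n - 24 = (n - 4)*(n - 3)*(n - 2)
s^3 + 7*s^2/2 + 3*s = s*(s + 3/2)*(s + 2)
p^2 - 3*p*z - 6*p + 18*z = (p - 6)*(p - 3*z)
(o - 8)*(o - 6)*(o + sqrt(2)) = o^3 - 14*o^2 + sqrt(2)*o^2 - 14*sqrt(2)*o + 48*o + 48*sqrt(2)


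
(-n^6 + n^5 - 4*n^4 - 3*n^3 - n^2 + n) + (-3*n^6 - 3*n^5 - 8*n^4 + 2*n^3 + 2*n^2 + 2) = -4*n^6 - 2*n^5 - 12*n^4 - n^3 + n^2 + n + 2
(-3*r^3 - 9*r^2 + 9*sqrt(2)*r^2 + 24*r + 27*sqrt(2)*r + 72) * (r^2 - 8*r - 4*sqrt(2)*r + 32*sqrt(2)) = -3*r^5 + 15*r^4 + 21*sqrt(2)*r^4 - 105*sqrt(2)*r^3 + 24*r^3 - 600*sqrt(2)*r^2 + 240*r^2 + 480*sqrt(2)*r + 1152*r + 2304*sqrt(2)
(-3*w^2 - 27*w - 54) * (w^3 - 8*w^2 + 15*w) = -3*w^5 - 3*w^4 + 117*w^3 + 27*w^2 - 810*w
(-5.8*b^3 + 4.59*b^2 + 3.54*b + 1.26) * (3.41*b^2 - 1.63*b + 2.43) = -19.778*b^5 + 25.1059*b^4 - 9.5043*b^3 + 9.6801*b^2 + 6.5484*b + 3.0618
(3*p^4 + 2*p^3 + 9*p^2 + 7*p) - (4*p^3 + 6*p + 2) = 3*p^4 - 2*p^3 + 9*p^2 + p - 2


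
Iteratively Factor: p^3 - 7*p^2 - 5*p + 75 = (p - 5)*(p^2 - 2*p - 15) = (p - 5)^2*(p + 3)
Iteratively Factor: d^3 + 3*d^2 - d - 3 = (d - 1)*(d^2 + 4*d + 3) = (d - 1)*(d + 1)*(d + 3)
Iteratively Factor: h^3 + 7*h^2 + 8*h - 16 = (h + 4)*(h^2 + 3*h - 4) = (h - 1)*(h + 4)*(h + 4)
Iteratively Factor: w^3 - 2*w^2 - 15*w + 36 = (w + 4)*(w^2 - 6*w + 9) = (w - 3)*(w + 4)*(w - 3)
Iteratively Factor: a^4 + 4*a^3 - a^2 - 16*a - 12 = (a + 1)*(a^3 + 3*a^2 - 4*a - 12) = (a + 1)*(a + 3)*(a^2 - 4) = (a + 1)*(a + 2)*(a + 3)*(a - 2)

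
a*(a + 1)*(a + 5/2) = a^3 + 7*a^2/2 + 5*a/2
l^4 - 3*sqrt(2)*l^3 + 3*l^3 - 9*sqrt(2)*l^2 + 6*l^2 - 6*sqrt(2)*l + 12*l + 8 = (l + 1)*(l + 2)*(l - 2*sqrt(2))*(l - sqrt(2))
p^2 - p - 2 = (p - 2)*(p + 1)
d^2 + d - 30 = (d - 5)*(d + 6)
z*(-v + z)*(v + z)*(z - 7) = -v^2*z^2 + 7*v^2*z + z^4 - 7*z^3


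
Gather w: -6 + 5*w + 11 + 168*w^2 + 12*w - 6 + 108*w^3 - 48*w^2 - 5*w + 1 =108*w^3 + 120*w^2 + 12*w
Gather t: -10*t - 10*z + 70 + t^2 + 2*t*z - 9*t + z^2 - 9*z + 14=t^2 + t*(2*z - 19) + z^2 - 19*z + 84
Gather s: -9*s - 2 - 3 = -9*s - 5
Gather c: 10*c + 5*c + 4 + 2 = 15*c + 6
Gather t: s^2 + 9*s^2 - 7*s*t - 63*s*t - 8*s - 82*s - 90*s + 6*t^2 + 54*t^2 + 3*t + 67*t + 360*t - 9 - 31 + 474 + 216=10*s^2 - 180*s + 60*t^2 + t*(430 - 70*s) + 650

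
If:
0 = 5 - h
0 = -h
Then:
No Solution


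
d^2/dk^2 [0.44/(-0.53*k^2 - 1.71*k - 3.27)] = (0.247192*k^2 + 0.797544*k - 0.44*(1.06*k + 1.71)*(2.12*k + 3.42) + 1.525128)/(0.53*k^2 + 1.71*k + 3.27)^3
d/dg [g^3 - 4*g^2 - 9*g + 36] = 3*g^2 - 8*g - 9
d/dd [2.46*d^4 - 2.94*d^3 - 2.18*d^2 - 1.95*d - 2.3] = 9.84*d^3 - 8.82*d^2 - 4.36*d - 1.95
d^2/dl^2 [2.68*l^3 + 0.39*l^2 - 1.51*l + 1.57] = 16.08*l + 0.78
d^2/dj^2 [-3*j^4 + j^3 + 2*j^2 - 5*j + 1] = -36*j^2 + 6*j + 4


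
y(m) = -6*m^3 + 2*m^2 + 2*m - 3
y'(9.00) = -1420.00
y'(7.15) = -889.60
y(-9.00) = 4515.00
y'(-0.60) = -6.88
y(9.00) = -4197.00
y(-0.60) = -2.18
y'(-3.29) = -205.99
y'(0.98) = -11.37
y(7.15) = -2079.61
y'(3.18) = -167.30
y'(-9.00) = -1492.00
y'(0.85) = -7.60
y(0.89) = -3.87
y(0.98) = -4.77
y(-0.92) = 1.52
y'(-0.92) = -16.92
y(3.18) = -169.36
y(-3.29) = 225.74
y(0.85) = -3.54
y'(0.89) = -8.70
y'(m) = -18*m^2 + 4*m + 2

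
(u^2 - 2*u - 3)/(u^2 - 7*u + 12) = (u + 1)/(u - 4)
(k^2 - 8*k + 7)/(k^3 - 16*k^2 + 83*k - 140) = (k - 1)/(k^2 - 9*k + 20)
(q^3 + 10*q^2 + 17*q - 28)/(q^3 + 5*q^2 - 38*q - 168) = (q - 1)/(q - 6)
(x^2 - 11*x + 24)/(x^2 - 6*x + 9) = (x - 8)/(x - 3)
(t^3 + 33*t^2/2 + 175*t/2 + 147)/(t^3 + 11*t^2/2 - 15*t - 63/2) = (2*t^2 + 19*t + 42)/(2*t^2 - 3*t - 9)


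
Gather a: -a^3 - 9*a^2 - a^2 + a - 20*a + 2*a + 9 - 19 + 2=-a^3 - 10*a^2 - 17*a - 8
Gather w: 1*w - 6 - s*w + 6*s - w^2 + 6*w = 6*s - w^2 + w*(7 - s) - 6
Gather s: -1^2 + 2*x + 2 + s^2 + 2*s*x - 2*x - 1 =s^2 + 2*s*x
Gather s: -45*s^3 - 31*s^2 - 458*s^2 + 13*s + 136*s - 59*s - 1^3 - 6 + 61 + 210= -45*s^3 - 489*s^2 + 90*s + 264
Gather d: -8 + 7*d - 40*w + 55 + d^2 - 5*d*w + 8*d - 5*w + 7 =d^2 + d*(15 - 5*w) - 45*w + 54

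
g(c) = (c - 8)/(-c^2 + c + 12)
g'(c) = (c - 8)*(2*c - 1)/(-c^2 + c + 12)^2 + 1/(-c^2 + c + 12)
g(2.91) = -0.79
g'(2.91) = -0.44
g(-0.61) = -0.78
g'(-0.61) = 0.25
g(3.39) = -1.18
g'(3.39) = -1.50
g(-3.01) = 157.06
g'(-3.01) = 15714.27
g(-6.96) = 0.34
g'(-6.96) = 0.10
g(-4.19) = 1.25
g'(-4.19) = 1.10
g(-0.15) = -0.69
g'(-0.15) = 0.16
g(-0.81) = -0.84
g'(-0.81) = 0.30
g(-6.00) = 0.47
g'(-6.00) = 0.17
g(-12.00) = 0.14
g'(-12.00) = 0.02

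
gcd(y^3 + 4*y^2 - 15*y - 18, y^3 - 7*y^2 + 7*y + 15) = y^2 - 2*y - 3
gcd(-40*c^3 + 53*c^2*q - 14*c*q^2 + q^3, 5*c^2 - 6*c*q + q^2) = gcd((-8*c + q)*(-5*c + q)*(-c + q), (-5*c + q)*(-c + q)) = 5*c^2 - 6*c*q + q^2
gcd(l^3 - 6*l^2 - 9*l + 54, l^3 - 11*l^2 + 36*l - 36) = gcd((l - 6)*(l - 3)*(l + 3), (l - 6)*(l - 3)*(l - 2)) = l^2 - 9*l + 18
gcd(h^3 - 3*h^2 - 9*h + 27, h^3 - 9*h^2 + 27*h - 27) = h^2 - 6*h + 9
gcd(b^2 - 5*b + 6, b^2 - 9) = b - 3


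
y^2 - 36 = (y - 6)*(y + 6)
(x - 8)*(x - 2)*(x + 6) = x^3 - 4*x^2 - 44*x + 96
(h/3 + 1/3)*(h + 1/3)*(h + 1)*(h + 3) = h^4/3 + 16*h^3/9 + 26*h^2/9 + 16*h/9 + 1/3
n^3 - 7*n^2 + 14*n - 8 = (n - 4)*(n - 2)*(n - 1)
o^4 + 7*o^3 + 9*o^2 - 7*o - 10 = (o - 1)*(o + 1)*(o + 2)*(o + 5)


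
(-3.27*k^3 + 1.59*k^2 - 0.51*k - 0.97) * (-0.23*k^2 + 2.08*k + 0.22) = 0.7521*k^5 - 7.1673*k^4 + 2.7051*k^3 - 0.4879*k^2 - 2.1298*k - 0.2134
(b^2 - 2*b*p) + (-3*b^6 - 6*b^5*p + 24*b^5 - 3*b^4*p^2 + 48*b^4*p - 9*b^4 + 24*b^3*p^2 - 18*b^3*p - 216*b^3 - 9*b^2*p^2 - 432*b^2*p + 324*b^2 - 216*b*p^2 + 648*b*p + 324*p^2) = -3*b^6 - 6*b^5*p + 24*b^5 - 3*b^4*p^2 + 48*b^4*p - 9*b^4 + 24*b^3*p^2 - 18*b^3*p - 216*b^3 - 9*b^2*p^2 - 432*b^2*p + 325*b^2 - 216*b*p^2 + 646*b*p + 324*p^2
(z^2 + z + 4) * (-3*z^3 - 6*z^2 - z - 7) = -3*z^5 - 9*z^4 - 19*z^3 - 32*z^2 - 11*z - 28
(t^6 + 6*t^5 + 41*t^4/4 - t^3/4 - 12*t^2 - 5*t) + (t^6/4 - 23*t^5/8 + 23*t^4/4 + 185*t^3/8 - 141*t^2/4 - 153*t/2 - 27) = 5*t^6/4 + 25*t^5/8 + 16*t^4 + 183*t^3/8 - 189*t^2/4 - 163*t/2 - 27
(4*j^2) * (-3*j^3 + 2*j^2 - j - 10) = -12*j^5 + 8*j^4 - 4*j^3 - 40*j^2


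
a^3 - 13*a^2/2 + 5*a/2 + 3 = (a - 6)*(a - 1)*(a + 1/2)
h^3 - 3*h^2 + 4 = (h - 2)^2*(h + 1)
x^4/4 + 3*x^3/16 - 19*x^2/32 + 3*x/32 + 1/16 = (x/4 + 1/2)*(x - 1)*(x - 1/2)*(x + 1/4)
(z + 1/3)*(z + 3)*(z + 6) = z^3 + 28*z^2/3 + 21*z + 6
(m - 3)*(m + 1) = m^2 - 2*m - 3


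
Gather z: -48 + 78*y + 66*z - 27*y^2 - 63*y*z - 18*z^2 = -27*y^2 + 78*y - 18*z^2 + z*(66 - 63*y) - 48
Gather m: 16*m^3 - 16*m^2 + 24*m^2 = 16*m^3 + 8*m^2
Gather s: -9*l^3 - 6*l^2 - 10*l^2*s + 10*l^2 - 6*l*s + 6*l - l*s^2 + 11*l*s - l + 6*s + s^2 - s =-9*l^3 + 4*l^2 + 5*l + s^2*(1 - l) + s*(-10*l^2 + 5*l + 5)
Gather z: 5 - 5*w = 5 - 5*w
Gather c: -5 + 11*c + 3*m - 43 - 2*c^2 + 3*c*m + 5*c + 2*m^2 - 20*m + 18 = -2*c^2 + c*(3*m + 16) + 2*m^2 - 17*m - 30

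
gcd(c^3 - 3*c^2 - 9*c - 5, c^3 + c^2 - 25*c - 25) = c^2 - 4*c - 5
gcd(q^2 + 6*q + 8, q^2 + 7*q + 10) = q + 2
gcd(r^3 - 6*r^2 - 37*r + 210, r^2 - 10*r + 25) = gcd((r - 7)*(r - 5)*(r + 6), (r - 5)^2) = r - 5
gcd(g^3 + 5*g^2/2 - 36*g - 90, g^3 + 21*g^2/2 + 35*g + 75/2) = g + 5/2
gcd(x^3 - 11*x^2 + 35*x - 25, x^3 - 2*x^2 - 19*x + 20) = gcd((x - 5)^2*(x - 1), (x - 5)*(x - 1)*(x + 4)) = x^2 - 6*x + 5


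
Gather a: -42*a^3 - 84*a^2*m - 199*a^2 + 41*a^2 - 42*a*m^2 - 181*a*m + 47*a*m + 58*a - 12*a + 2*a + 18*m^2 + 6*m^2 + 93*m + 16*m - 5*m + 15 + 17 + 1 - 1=-42*a^3 + a^2*(-84*m - 158) + a*(-42*m^2 - 134*m + 48) + 24*m^2 + 104*m + 32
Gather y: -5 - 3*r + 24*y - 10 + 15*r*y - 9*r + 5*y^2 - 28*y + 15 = -12*r + 5*y^2 + y*(15*r - 4)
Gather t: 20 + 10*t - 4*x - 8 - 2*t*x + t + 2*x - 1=t*(11 - 2*x) - 2*x + 11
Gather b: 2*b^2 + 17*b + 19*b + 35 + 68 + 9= 2*b^2 + 36*b + 112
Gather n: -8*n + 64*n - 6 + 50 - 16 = 56*n + 28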